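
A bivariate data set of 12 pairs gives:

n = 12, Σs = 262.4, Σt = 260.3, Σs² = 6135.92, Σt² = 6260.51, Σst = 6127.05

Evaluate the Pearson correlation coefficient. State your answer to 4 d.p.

r = (nΣst − ΣsΣt) / √[(nΣs² − (Σs)²)(nΣt² − (Σt)²)]
Numerator: 12×6127.05 − 262.4×260.3 = 5221.88
Denominator: √[(73631.04 − 68853.76)(75126.12 − 67756.09)] = √[4777.28 × 7370.03] = 5933.6917
r = 5221.88 / 5933.6917 ≈ 0.8800

0.8800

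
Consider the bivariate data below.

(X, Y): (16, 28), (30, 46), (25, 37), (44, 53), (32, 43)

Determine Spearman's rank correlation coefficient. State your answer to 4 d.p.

0.9000

Rank X: 1, 3, 2, 5, 4
Rank Y: 1, 4, 2, 5, 3
d = rank(X) − rank(Y): 0, -1, 0, 0, 1; Σd² = 2
ρ = 1 − 6Σd² / [n(n²−1)] = 1 − 6×2 / (5×24) = 1 − 12/120 ≈ 0.9000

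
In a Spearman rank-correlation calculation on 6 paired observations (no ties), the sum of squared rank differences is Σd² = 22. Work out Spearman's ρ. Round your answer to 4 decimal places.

0.3714

ρ = 1 − 6Σd² / [n(n²−1)] = 1 − 6×22 / (6×35)
  = 1 − 132/210 = 1 − 0.62857 ≈ 0.3714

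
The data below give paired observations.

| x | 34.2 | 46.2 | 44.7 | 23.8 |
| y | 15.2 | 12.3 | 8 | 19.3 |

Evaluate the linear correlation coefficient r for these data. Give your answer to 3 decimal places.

-0.906

n = 4, Σx = 148.9, Σy = 54.8, Σx² = 5868.61, Σy² = 818.82, Σxy = 1905.04
nΣxy − ΣxΣy = 7620.16 − 8159.72 = -539.56
nΣx² − (Σx)² = 23474.44 − 22171.21 = 1303.23; nΣy² − (Σy)² = 3275.28 − 3003.04 = 272.24
r = -539.56 / √(1303.23 × 272.24) = -539.56 / 595.6436 ≈ -0.906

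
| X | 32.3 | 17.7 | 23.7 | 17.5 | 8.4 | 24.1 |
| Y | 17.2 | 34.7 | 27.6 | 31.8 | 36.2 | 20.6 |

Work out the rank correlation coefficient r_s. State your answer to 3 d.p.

Rank X: 6, 3, 4, 2, 1, 5
Rank Y: 1, 5, 3, 4, 6, 2
d = rank(X) − rank(Y): 5, -2, 1, -2, -5, 3; Σd² = 68
ρ = 1 − 6Σd² / [n(n²−1)] = 1 − 6×68 / (6×35) = 1 − 408/210 ≈ -0.943

-0.943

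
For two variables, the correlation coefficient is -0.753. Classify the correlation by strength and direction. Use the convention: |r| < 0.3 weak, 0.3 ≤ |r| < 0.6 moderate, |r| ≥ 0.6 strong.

r = -0.753 < 0 so the relationship is negative.
|r| = 0.753, which falls in the strong range.

strong negative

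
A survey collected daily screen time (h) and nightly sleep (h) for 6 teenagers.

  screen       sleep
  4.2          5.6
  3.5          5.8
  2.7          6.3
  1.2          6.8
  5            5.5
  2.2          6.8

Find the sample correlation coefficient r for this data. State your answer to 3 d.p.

-0.953

n = 6, Σx = 18.8, Σy = 36.8, Σx² = 68.46, Σy² = 227.42, Σxy = 111.45
nΣxy − ΣxΣy = 668.7 − 691.84 = -23.14
nΣx² − (Σx)² = 410.76 − 353.44 = 57.32; nΣy² − (Σy)² = 1364.52 − 1354.24 = 10.28
r = -23.14 / √(57.32 × 10.28) = -23.14 / 24.2745 ≈ -0.953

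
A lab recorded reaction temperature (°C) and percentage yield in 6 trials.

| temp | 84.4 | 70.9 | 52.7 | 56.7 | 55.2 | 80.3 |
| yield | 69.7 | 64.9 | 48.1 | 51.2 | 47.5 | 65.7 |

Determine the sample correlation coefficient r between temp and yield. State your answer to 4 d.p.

0.9742

n = 6, Σx = 400.2, Σy = 347.1, Σx² = 27637.48, Σy² = 20577.89, Σxy = 23819.71
nΣxy − ΣxΣy = 142918.26 − 138909.42 = 4008.84
nΣx² − (Σx)² = 165824.88 − 160160.04 = 5664.84; nΣy² − (Σy)² = 123467.34 − 120478.41 = 2988.93
r = 4008.84 / √(5664.84 × 2988.93) = 4008.84 / 4114.8281 ≈ 0.9742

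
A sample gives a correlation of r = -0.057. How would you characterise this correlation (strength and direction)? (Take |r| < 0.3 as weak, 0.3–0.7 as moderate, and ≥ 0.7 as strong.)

weak negative

r = -0.057 < 0 so the relationship is negative.
|r| = 0.057, which falls in the weak range.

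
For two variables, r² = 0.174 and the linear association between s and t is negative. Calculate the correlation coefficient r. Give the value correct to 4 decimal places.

-0.4171

|r| = √0.174 = 0.4171
The association is negative, so r = −0.4171.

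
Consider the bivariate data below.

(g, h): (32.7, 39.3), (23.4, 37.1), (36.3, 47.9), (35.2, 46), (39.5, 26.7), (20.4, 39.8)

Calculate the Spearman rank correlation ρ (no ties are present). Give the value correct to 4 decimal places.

-0.0286

Rank g: 3, 2, 5, 4, 6, 1
Rank h: 3, 2, 6, 5, 1, 4
d = rank(g) − rank(h): 0, 0, -1, -1, 5, -3; Σd² = 36
ρ = 1 − 6Σd² / [n(n²−1)] = 1 − 6×36 / (6×35) = 1 − 216/210 ≈ -0.0286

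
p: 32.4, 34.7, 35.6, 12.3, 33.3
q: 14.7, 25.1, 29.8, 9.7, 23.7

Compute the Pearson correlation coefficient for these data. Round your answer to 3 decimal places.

n = 5, Σp = 148.3, Σq = 103, Σp² = 4781.39, Σq² = 2389.92, Σpq = 3316.65
nΣpq − ΣpΣq = 16583.25 − 15274.9 = 1308.35
nΣp² − (Σp)² = 23906.95 − 21992.89 = 1914.06; nΣq² − (Σq)² = 11949.6 − 10609 = 1340.6
r = 1308.35 / √(1914.06 × 1340.6) = 1308.35 / 1601.8704 ≈ 0.817

0.817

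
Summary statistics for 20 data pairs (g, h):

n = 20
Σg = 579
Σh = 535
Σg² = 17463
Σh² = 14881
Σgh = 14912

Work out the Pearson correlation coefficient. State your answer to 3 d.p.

-0.912

r = (nΣgh − ΣgΣh) / √[(nΣg² − (Σg)²)(nΣh² − (Σh)²)]
Numerator: 20×14912 − 579×535 = -11525
Denominator: √[(349260 − 335241)(297620 − 286225)] = √[14019 × 11395] = 12639.0864
r = -11525 / 12639.0864 ≈ -0.912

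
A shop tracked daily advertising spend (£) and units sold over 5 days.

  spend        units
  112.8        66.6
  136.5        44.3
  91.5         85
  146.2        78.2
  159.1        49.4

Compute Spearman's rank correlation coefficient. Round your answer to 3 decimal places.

-0.500

Rank spend: 2, 3, 1, 4, 5
Rank units: 3, 1, 5, 4, 2
d = rank(spend) − rank(units): -1, 2, -4, 0, 3; Σd² = 30
ρ = 1 − 6Σd² / [n(n²−1)] = 1 − 6×30 / (5×24) = 1 − 180/120 ≈ -0.500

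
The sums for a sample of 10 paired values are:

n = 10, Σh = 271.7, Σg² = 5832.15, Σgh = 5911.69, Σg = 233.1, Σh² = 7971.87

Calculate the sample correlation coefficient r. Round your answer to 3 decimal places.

r = (nΣgh − ΣgΣh) / √[(nΣg² − (Σg)²)(nΣh² − (Σh)²)]
Numerator: 10×5911.69 − 233.1×271.7 = -4216.37
Denominator: √[(58321.5 − 54335.61)(79718.7 − 73820.89)] = √[3985.89 × 5897.81] = 4848.5072
r = -4216.37 / 4848.5072 ≈ -0.870

-0.870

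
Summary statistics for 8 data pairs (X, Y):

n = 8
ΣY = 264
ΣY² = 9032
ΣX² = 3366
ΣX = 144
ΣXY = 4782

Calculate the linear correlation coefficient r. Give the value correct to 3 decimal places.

0.060

r = (nΣXY − ΣXΣY) / √[(nΣX² − (ΣX)²)(nΣY² − (ΣY)²)]
Numerator: 8×4782 − 144×264 = 240
Denominator: √[(26928 − 20736)(72256 − 69696)] = √[6192 × 2560] = 3981.3967
r = 240 / 3981.3967 ≈ 0.060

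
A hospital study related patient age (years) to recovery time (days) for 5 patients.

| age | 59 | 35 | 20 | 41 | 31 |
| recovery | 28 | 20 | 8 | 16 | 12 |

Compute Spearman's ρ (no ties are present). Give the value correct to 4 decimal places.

0.9000

Rank age: 5, 3, 1, 4, 2
Rank recovery: 5, 4, 1, 3, 2
d = rank(age) − rank(recovery): 0, -1, 0, 1, 0; Σd² = 2
ρ = 1 − 6Σd² / [n(n²−1)] = 1 − 6×2 / (5×24) = 1 − 12/120 ≈ 0.9000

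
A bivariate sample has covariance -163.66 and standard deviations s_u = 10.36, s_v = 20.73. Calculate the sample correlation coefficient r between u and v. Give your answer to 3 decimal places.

-0.762

r = Cov(u,v) / (s_u · s_v) = -163.66 / (10.36 × 20.73)
  = -163.66 / 214.7628 ≈ -0.762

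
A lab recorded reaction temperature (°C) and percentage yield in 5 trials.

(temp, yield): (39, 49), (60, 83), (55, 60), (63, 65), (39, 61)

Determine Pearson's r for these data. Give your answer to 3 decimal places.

0.674

n = 5, Σx = 256, Σy = 318, Σx² = 13636, Σy² = 20836, Σxy = 16665
nΣxy − ΣxΣy = 83325 − 81408 = 1917
nΣx² − (Σx)² = 68180 − 65536 = 2644; nΣy² − (Σy)² = 104180 − 101124 = 3056
r = 1917 / √(2644 × 3056) = 1917 / 2842.5453 ≈ 0.674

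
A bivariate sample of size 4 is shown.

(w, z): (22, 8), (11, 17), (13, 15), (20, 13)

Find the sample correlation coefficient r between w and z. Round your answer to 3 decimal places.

n = 4, Σw = 66, Σz = 53, Σw² = 1174, Σz² = 747, Σwz = 818
nΣwz − ΣwΣz = 3272 − 3498 = -226
nΣw² − (Σw)² = 4696 − 4356 = 340; nΣz² − (Σz)² = 2988 − 2809 = 179
r = -226 / √(340 × 179) = -226 / 246.6982 ≈ -0.916

-0.916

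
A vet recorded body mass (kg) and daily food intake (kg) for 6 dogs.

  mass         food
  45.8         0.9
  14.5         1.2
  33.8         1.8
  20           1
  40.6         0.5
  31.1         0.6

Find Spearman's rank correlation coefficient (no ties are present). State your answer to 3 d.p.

-0.429

Rank mass: 6, 1, 4, 2, 5, 3
Rank food: 3, 5, 6, 4, 1, 2
d = rank(mass) − rank(food): 3, -4, -2, -2, 4, 1; Σd² = 50
ρ = 1 − 6Σd² / [n(n²−1)] = 1 − 6×50 / (6×35) = 1 − 300/210 ≈ -0.429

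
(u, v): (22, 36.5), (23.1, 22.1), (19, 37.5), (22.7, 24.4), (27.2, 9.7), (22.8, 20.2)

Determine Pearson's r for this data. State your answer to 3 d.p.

-0.902

n = 6, Σu = 136.8, Σv = 150.4, Σu² = 3153.58, Σv² = 4324.4, Σuv = 3304.29
nΣuv − ΣuΣv = 19825.74 − 20574.72 = -748.98
nΣu² − (Σu)² = 18921.48 − 18714.24 = 207.24; nΣv² − (Σv)² = 25946.4 − 22620.16 = 3326.24
r = -748.98 / √(207.24 × 3326.24) = -748.98 / 830.2590 ≈ -0.902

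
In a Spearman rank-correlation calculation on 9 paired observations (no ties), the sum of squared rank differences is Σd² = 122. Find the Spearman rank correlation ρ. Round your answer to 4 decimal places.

ρ = 1 − 6Σd² / [n(n²−1)] = 1 − 6×122 / (9×80)
  = 1 − 732/720 = 1 − 1.01667 ≈ -0.0167

-0.0167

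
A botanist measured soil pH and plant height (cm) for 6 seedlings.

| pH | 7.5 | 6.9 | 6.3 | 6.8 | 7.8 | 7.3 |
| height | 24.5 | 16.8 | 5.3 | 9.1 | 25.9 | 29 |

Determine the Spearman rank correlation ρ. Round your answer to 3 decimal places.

0.829

Rank pH: 5, 3, 1, 2, 6, 4
Rank height: 4, 3, 1, 2, 5, 6
d = rank(pH) − rank(height): 1, 0, 0, 0, 1, -2; Σd² = 6
ρ = 1 − 6Σd² / [n(n²−1)] = 1 − 6×6 / (6×35) = 1 − 36/210 ≈ 0.829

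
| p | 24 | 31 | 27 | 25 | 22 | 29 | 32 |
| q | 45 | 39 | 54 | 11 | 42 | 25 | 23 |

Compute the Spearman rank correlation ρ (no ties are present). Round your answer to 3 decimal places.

Rank p: 2, 6, 4, 3, 1, 5, 7
Rank q: 6, 4, 7, 1, 5, 3, 2
d = rank(p) − rank(q): -4, 2, -3, 2, -4, 2, 5; Σd² = 78
ρ = 1 − 6Σd² / [n(n²−1)] = 1 − 6×78 / (7×48) = 1 − 468/336 ≈ -0.393

-0.393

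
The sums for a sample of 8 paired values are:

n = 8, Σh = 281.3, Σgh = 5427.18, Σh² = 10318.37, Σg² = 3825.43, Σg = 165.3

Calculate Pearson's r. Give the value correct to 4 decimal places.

r = (nΣgh − ΣgΣh) / √[(nΣg² − (Σg)²)(nΣh² − (Σh)²)]
Numerator: 8×5427.18 − 165.3×281.3 = -3081.45
Denominator: √[(30603.44 − 27324.09)(82546.96 − 79129.69)] = √[3279.35 × 3417.27] = 3347.5998
r = -3081.45 / 3347.5998 ≈ -0.9205

-0.9205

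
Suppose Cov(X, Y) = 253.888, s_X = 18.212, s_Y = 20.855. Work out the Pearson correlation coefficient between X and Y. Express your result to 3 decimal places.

r = Cov(X,Y) / (s_X · s_Y) = 253.888 / (18.212 × 20.855)
  = 253.888 / 379.8113 ≈ 0.668

0.668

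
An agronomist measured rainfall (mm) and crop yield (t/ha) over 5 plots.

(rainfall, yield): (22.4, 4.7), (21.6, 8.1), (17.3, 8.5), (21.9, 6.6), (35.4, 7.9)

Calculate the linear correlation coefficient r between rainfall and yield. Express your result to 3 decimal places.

0.055

n = 5, Σx = 118.6, Σy = 35.8, Σx² = 3000.38, Σy² = 265.92, Σxy = 851.49
nΣxy − ΣxΣy = 4257.45 − 4245.88 = 11.57
nΣx² − (Σx)² = 15001.9 − 14065.96 = 935.94; nΣy² − (Σy)² = 1329.6 − 1281.64 = 47.96
r = 11.57 / √(935.94 × 47.96) = 11.57 / 211.8671 ≈ 0.055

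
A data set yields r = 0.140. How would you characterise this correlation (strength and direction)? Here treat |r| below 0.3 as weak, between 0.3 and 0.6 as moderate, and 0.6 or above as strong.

weak positive

r = 0.140 > 0 so the relationship is positive.
|r| = 0.140, which falls in the weak range.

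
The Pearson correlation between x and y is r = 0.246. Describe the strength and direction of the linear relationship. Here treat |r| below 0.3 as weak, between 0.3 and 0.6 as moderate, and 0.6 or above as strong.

weak positive

r = 0.246 > 0 so the relationship is positive.
|r| = 0.246, which falls in the weak range.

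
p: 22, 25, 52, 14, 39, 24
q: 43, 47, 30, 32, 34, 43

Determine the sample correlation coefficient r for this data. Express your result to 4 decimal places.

n = 6, Σp = 176, Σq = 229, Σp² = 6106, Σq² = 8987, Σpq = 6487
nΣpq − ΣpΣq = 38922 − 40304 = -1382
nΣp² − (Σp)² = 36636 − 30976 = 5660; nΣq² − (Σq)² = 53922 − 52441 = 1481
r = -1382 / √(5660 × 1481) = -1382 / 2895.2478 ≈ -0.4773

-0.4773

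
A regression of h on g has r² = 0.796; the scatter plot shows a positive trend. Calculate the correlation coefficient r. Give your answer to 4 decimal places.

|r| = √0.796 = 0.8922
The association is positive, so r = 0.8922.

0.8922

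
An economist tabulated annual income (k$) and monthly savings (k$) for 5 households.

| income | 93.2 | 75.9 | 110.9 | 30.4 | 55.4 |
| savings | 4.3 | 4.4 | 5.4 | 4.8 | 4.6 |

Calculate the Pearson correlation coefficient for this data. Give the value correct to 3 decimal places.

n = 5, Σx = 365.8, Σy = 23.5, Σx² = 30739.18, Σy² = 111.21, Σxy = 1734.34
nΣxy − ΣxΣy = 8671.7 − 8596.3 = 75.4
nΣx² − (Σx)² = 153695.9 − 133809.64 = 19886.26; nΣy² − (Σy)² = 556.05 − 552.25 = 3.8
r = 75.4 / √(19886.26 × 3.8) = 75.4 / 274.8960 ≈ 0.274

0.274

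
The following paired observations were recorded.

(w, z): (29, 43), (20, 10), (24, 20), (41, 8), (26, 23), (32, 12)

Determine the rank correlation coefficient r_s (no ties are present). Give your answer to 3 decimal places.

-0.200

Rank w: 4, 1, 2, 6, 3, 5
Rank z: 6, 2, 4, 1, 5, 3
d = rank(w) − rank(z): -2, -1, -2, 5, -2, 2; Σd² = 42
ρ = 1 − 6Σd² / [n(n²−1)] = 1 − 6×42 / (6×35) = 1 − 252/210 ≈ -0.200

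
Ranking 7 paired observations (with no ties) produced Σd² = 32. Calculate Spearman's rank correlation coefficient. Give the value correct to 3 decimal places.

ρ = 1 − 6Σd² / [n(n²−1)] = 1 − 6×32 / (7×48)
  = 1 − 192/336 = 1 − 0.5714 ≈ 0.429

0.429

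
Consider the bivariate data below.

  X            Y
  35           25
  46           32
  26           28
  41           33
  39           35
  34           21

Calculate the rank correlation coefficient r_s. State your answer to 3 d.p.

0.600

Rank X: 3, 6, 1, 5, 4, 2
Rank Y: 2, 4, 3, 5, 6, 1
d = rank(X) − rank(Y): 1, 2, -2, 0, -2, 1; Σd² = 14
ρ = 1 − 6Σd² / [n(n²−1)] = 1 − 6×14 / (6×35) = 1 − 84/210 ≈ 0.600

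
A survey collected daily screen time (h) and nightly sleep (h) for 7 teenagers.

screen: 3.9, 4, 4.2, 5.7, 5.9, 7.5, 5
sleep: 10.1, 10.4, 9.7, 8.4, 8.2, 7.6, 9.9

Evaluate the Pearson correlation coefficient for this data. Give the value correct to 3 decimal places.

-0.938

n = 7, Σx = 36.2, Σy = 64.3, Σx² = 197.4, Σy² = 597.83, Σxy = 324.49
nΣxy − ΣxΣy = 2271.43 − 2327.66 = -56.23
nΣx² − (Σx)² = 1381.8 − 1310.44 = 71.36; nΣy² − (Σy)² = 4184.81 − 4134.49 = 50.32
r = -56.23 / √(71.36 × 50.32) = -56.23 / 59.9236 ≈ -0.938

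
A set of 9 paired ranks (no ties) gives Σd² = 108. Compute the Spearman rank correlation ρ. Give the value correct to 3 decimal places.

ρ = 1 − 6Σd² / [n(n²−1)] = 1 − 6×108 / (9×80)
  = 1 − 648/720 = 1 − 0.9000 ≈ 0.100

0.100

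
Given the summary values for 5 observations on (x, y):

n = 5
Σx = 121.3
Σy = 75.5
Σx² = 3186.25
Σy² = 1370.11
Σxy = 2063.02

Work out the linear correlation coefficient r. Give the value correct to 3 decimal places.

r = (nΣxy − ΣxΣy) / √[(nΣx² − (Σx)²)(nΣy² − (Σy)²)]
Numerator: 5×2063.02 − 121.3×75.5 = 1156.95
Denominator: √[(15931.25 − 14713.69)(6850.55 − 5700.25)] = √[1217.56 × 1150.3] = 1183.4523
r = 1156.95 / 1183.4523 ≈ 0.978

0.978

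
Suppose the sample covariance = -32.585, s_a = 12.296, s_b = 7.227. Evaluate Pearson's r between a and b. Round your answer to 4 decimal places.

-0.3667

r = Cov(a,b) / (s_a · s_b) = -32.585 / (12.296 × 7.227)
  = -32.585 / 88.8632 ≈ -0.3667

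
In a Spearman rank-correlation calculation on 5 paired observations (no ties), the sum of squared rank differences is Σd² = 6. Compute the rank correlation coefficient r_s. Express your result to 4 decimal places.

ρ = 1 − 6Σd² / [n(n²−1)] = 1 − 6×6 / (5×24)
  = 1 − 36/120 = 1 − 0.30000 ≈ 0.7000

0.7000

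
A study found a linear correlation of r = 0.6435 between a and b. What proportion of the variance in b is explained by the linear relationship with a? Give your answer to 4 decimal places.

r² = (0.6435)² = 0.4141

0.4141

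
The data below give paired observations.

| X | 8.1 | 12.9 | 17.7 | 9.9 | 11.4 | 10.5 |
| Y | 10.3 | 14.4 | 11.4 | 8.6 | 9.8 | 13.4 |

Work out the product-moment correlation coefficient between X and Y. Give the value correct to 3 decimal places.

n = 6, ΣX = 70.5, ΣY = 67.9, ΣX² = 883.53, ΣY² = 792.97, ΣXY = 808.53
nΣXY − ΣXΣY = 4851.18 − 4786.95 = 64.23
nΣX² − (ΣX)² = 5301.18 − 4970.25 = 330.93; nΣY² − (ΣY)² = 4757.82 − 4610.41 = 147.41
r = 64.23 / √(330.93 × 147.41) = 64.23 / 220.8674 ≈ 0.291

0.291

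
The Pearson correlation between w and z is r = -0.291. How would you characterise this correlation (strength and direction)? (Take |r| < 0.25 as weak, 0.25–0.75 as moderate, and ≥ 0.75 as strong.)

moderate negative

r = -0.291 < 0 so the relationship is negative.
|r| = 0.291, which falls in the moderate range.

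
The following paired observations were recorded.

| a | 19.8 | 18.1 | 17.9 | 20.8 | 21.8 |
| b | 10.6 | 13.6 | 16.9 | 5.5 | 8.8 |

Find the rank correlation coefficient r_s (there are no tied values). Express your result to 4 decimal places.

Rank a: 3, 2, 1, 4, 5
Rank b: 3, 4, 5, 1, 2
d = rank(a) − rank(b): 0, -2, -4, 3, 3; Σd² = 38
ρ = 1 − 6Σd² / [n(n²−1)] = 1 − 6×38 / (5×24) = 1 − 228/120 ≈ -0.9000

-0.9000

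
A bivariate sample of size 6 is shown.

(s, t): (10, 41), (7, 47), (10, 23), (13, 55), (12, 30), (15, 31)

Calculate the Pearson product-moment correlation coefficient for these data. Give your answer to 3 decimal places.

n = 6, Σs = 67, Σt = 227, Σs² = 787, Σt² = 9305, Σst = 2509
nΣst − ΣsΣt = 15054 − 15209 = -155
nΣs² − (Σs)² = 4722 − 4489 = 233; nΣt² − (Σt)² = 55830 − 51529 = 4301
r = -155 / √(233 × 4301) = -155 / 1001.0659 ≈ -0.155

-0.155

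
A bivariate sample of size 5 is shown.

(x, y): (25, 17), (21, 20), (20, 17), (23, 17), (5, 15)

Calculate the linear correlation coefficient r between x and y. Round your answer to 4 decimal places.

n = 5, Σx = 94, Σy = 86, Σx² = 2020, Σy² = 1492, Σxy = 1651
nΣxy − ΣxΣy = 8255 − 8084 = 171
nΣx² − (Σx)² = 10100 − 8836 = 1264; nΣy² − (Σy)² = 7460 − 7396 = 64
r = 171 / √(1264 × 64) = 171 / 284.4222 ≈ 0.6012

0.6012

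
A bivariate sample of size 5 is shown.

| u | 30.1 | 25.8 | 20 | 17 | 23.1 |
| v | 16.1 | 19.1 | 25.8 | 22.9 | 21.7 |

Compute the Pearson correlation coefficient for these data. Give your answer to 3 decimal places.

-0.879

n = 5, Σu = 116, Σv = 105.6, Σu² = 2794.26, Σv² = 2284.96, Σuv = 2383.96
nΣuv − ΣuΣv = 11919.8 − 12249.6 = -329.8
nΣu² − (Σu)² = 13971.3 − 13456 = 515.3; nΣv² − (Σv)² = 11424.8 − 11151.36 = 273.44
r = -329.8 / √(515.3 × 273.44) = -329.8 / 375.3713 ≈ -0.879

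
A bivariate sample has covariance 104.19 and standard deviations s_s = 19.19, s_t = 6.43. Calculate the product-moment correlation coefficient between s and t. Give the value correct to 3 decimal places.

0.844

r = Cov(s,t) / (s_s · s_t) = 104.19 / (19.19 × 6.43)
  = 104.19 / 123.3917 ≈ 0.844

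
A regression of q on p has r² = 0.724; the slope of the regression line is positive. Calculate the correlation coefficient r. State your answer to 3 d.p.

0.851

|r| = √0.724 = 0.851
The association is positive, so r = 0.851.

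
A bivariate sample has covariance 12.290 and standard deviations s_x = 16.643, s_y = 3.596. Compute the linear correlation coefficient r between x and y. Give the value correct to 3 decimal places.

r = Cov(x,y) / (s_x · s_y) = 12.290 / (16.643 × 3.596)
  = 12.290 / 59.8482 ≈ 0.205

0.205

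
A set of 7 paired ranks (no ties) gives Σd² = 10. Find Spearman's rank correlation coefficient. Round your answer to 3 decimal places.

0.821

ρ = 1 − 6Σd² / [n(n²−1)] = 1 − 6×10 / (7×48)
  = 1 − 60/336 = 1 − 0.1786 ≈ 0.821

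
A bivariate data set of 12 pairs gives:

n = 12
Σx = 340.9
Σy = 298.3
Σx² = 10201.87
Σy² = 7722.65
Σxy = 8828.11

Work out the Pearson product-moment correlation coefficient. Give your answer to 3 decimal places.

0.887

r = (nΣxy − ΣxΣy) / √[(nΣx² − (Σx)²)(nΣy² − (Σy)²)]
Numerator: 12×8828.11 − 340.9×298.3 = 4246.85
Denominator: √[(122422.44 − 116212.81)(92671.8 − 88982.89)] = √[6209.63 × 3688.91] = 4786.1014
r = 4246.85 / 4786.1014 ≈ 0.887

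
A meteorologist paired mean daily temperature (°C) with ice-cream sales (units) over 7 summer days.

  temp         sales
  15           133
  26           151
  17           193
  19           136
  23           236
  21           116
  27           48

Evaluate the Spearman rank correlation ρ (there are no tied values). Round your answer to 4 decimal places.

Rank temp: 1, 6, 2, 3, 5, 4, 7
Rank sales: 3, 5, 6, 4, 7, 2, 1
d = rank(temp) − rank(sales): -2, 1, -4, -1, -2, 2, 6; Σd² = 66
ρ = 1 − 6Σd² / [n(n²−1)] = 1 − 6×66 / (7×48) = 1 − 396/336 ≈ -0.1786

-0.1786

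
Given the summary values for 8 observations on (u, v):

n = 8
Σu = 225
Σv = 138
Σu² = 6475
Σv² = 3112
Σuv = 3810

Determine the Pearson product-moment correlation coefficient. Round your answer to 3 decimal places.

-0.217

r = (nΣuv − ΣuΣv) / √[(nΣu² − (Σu)²)(nΣv² − (Σv)²)]
Numerator: 8×3810 − 225×138 = -570
Denominator: √[(51800 − 50625)(24896 − 19044)] = √[1175 × 5852] = 2622.2319
r = -570 / 2622.2319 ≈ -0.217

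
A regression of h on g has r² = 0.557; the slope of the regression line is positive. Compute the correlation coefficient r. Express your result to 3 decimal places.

|r| = √0.557 = 0.746
The association is positive, so r = 0.746.

0.746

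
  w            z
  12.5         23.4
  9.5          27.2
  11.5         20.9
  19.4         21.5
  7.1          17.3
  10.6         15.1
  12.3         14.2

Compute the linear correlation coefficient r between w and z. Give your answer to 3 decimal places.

0.118

n = 7, Σw = 82.9, Σz = 139.6, Σw² = 1069.17, Σz² = 2915.4, Σwz = 1665.9
nΣwz − ΣwΣz = 11661.3 − 11572.84 = 88.46
nΣw² − (Σw)² = 7484.19 − 6872.41 = 611.78; nΣz² − (Σz)² = 20407.8 − 19488.16 = 919.64
r = 88.46 / √(611.78 × 919.64) = 88.46 / 750.0782 ≈ 0.118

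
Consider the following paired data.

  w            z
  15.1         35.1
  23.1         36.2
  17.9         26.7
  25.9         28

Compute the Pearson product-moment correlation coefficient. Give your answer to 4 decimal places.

n = 4, Σw = 82, Σz = 126, Σw² = 1752.84, Σz² = 4039.34, Σwz = 2569.36
nΣwz − ΣwΣz = 10277.44 − 10332 = -54.56
nΣw² − (Σw)² = 7011.36 − 6724 = 287.36; nΣz² − (Σz)² = 16157.36 − 15876 = 281.36
r = -54.56 / √(287.36 × 281.36) = -54.56 / 284.3442 ≈ -0.1919

-0.1919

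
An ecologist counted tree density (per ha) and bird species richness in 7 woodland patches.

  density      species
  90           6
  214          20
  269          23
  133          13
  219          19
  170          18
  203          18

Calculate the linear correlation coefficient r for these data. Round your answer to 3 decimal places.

0.958

n = 7, Σx = 1298, Σy = 117, Σx² = 262016, Σy² = 2143, Σxy = 23611
nΣxy − ΣxΣy = 165277 − 151866 = 13411
nΣx² − (Σx)² = 1834112 − 1684804 = 149308; nΣy² − (Σy)² = 15001 − 13689 = 1312
r = 13411 / √(149308 × 1312) = 13411 / 13996.1458 ≈ 0.958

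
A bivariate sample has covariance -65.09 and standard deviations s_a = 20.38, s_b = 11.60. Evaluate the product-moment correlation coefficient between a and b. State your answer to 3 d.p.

-0.275

r = Cov(a,b) / (s_a · s_b) = -65.09 / (20.38 × 11.60)
  = -65.09 / 236.4080 ≈ -0.275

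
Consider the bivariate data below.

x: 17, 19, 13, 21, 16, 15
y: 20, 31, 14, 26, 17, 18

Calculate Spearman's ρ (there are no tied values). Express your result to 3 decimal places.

0.886

Rank x: 4, 5, 1, 6, 3, 2
Rank y: 4, 6, 1, 5, 2, 3
d = rank(x) − rank(y): 0, -1, 0, 1, 1, -1; Σd² = 4
ρ = 1 − 6Σd² / [n(n²−1)] = 1 − 6×4 / (6×35) = 1 − 24/210 ≈ 0.886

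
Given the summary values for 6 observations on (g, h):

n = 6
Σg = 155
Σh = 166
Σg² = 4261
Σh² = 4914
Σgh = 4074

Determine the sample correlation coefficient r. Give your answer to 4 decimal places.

r = (nΣgh − ΣgΣh) / √[(nΣg² − (Σg)²)(nΣh² − (Σh)²)]
Numerator: 6×4074 − 155×166 = -1286
Denominator: √[(25566 − 24025)(29484 − 27556)] = √[1541 × 1928] = 1723.6728
r = -1286 / 1723.6728 ≈ -0.7461

-0.7461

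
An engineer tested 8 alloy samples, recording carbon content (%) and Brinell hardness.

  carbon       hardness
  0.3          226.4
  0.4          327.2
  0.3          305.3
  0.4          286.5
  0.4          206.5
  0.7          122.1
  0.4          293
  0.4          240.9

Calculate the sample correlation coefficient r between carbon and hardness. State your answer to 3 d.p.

-0.716

n = 8, Σx = 3.3, Σy = 2007.9, Σx² = 1.47, Σy² = 535039.61, Σxy = 786.62
nΣxy − ΣxΣy = 6292.96 − 6626.07 = -333.11
nΣx² − (Σx)² = 11.76 − 10.89 = 0.87; nΣy² − (Σy)² = 4280316.88 − 4031662.41 = 248654.47
r = -333.11 / √(0.87 × 248654.47) = -333.11 / 465.1122 ≈ -0.716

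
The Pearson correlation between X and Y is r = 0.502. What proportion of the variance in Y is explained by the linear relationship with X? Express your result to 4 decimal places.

r² = (0.502)² = 0.2520

0.2520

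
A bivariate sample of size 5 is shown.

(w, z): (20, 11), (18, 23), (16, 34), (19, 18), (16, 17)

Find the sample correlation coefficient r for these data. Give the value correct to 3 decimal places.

-0.671

n = 5, Σw = 89, Σz = 103, Σw² = 1597, Σz² = 2419, Σwz = 1792
nΣwz − ΣwΣz = 8960 − 9167 = -207
nΣw² − (Σw)² = 7985 − 7921 = 64; nΣz² − (Σz)² = 12095 − 10609 = 1486
r = -207 / √(64 × 1486) = -207 / 308.3894 ≈ -0.671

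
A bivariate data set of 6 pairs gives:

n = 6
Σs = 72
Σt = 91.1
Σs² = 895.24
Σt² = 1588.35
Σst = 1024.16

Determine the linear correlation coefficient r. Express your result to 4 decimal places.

-0.8624

r = (nΣst − ΣsΣt) / √[(nΣs² − (Σs)²)(nΣt² − (Σt)²)]
Numerator: 6×1024.16 − 72×91.1 = -414.24
Denominator: √[(5371.44 − 5184)(9530.1 − 8299.21)] = √[187.44 × 1230.89] = 480.3312
r = -414.24 / 480.3312 ≈ -0.8624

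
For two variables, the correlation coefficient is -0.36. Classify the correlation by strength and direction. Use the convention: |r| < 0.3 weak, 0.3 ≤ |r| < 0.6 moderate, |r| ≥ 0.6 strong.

r = -0.36 < 0 so the relationship is negative.
|r| = 0.36, which falls in the moderate range.

moderate negative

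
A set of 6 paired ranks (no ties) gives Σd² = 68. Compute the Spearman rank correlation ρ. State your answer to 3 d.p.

-0.943

ρ = 1 − 6Σd² / [n(n²−1)] = 1 − 6×68 / (6×35)
  = 1 − 408/210 = 1 − 1.9429 ≈ -0.943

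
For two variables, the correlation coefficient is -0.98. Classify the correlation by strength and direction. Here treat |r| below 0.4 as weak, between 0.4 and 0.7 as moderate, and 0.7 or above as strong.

r = -0.98 < 0 so the relationship is negative.
|r| = 0.98, which falls in the strong range.

strong negative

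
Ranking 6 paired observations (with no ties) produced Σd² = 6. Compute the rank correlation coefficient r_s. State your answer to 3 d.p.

0.829

ρ = 1 − 6Σd² / [n(n²−1)] = 1 − 6×6 / (6×35)
  = 1 − 36/210 = 1 − 0.1714 ≈ 0.829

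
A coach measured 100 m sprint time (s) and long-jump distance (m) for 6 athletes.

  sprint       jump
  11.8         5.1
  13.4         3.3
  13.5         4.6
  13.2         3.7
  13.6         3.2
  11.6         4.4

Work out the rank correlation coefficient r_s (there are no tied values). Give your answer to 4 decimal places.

-0.5429

Rank sprint: 2, 4, 5, 3, 6, 1
Rank jump: 6, 2, 5, 3, 1, 4
d = rank(sprint) − rank(jump): -4, 2, 0, 0, 5, -3; Σd² = 54
ρ = 1 − 6Σd² / [n(n²−1)] = 1 − 6×54 / (6×35) = 1 − 324/210 ≈ -0.5429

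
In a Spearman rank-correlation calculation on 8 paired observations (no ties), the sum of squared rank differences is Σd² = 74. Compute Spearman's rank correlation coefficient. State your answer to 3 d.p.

ρ = 1 − 6Σd² / [n(n²−1)] = 1 − 6×74 / (8×63)
  = 1 − 444/504 = 1 − 0.8810 ≈ 0.119

0.119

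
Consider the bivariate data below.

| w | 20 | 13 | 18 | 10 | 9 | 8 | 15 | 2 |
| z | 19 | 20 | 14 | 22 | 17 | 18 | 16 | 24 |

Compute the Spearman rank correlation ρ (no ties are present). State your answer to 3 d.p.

Rank w: 8, 5, 7, 4, 3, 2, 6, 1
Rank z: 5, 6, 1, 7, 3, 4, 2, 8
d = rank(w) − rank(z): 3, -1, 6, -3, 0, -2, 4, -7; Σd² = 124
ρ = 1 − 6Σd² / [n(n²−1)] = 1 − 6×124 / (8×63) = 1 − 744/504 ≈ -0.476

-0.476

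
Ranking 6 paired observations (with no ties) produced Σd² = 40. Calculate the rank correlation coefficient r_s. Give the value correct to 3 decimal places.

-0.143

ρ = 1 − 6Σd² / [n(n²−1)] = 1 − 6×40 / (6×35)
  = 1 − 240/210 = 1 − 1.1429 ≈ -0.143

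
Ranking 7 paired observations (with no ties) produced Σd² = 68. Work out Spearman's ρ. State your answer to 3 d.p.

-0.214

ρ = 1 − 6Σd² / [n(n²−1)] = 1 − 6×68 / (7×48)
  = 1 − 408/336 = 1 − 1.2143 ≈ -0.214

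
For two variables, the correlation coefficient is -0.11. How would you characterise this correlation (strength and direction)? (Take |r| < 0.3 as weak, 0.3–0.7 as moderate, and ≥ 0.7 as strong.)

weak negative

r = -0.11 < 0 so the relationship is negative.
|r| = 0.11, which falls in the weak range.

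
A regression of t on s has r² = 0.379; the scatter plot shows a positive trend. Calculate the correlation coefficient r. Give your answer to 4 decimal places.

|r| = √0.379 = 0.6156
The association is positive, so r = 0.6156.

0.6156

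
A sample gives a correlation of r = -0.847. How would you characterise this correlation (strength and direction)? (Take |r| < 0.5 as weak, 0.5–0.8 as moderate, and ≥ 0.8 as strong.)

strong negative

r = -0.847 < 0 so the relationship is negative.
|r| = 0.847, which falls in the strong range.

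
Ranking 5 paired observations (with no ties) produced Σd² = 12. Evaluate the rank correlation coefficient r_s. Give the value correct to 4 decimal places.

ρ = 1 − 6Σd² / [n(n²−1)] = 1 − 6×12 / (5×24)
  = 1 − 72/120 = 1 − 0.60000 ≈ 0.4000

0.4000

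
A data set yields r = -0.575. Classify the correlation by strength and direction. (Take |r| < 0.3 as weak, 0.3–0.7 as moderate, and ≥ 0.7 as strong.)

r = -0.575 < 0 so the relationship is negative.
|r| = 0.575, which falls in the moderate range.

moderate negative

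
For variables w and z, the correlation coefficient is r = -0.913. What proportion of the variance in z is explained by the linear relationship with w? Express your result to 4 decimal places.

0.8336

r² = (-0.913)² = 0.8336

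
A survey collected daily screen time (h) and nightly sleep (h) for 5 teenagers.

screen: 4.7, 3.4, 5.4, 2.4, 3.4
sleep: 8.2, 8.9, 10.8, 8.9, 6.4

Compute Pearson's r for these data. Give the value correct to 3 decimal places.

0.464

n = 5, Σx = 19.3, Σy = 43.2, Σx² = 80.13, Σy² = 383.26, Σxy = 170.24
nΣxy − ΣxΣy = 851.2 − 833.76 = 17.44
nΣx² − (Σx)² = 400.65 − 372.49 = 28.16; nΣy² − (Σy)² = 1916.3 − 1866.24 = 50.06
r = 17.44 / √(28.16 × 50.06) = 17.44 / 37.5458 ≈ 0.464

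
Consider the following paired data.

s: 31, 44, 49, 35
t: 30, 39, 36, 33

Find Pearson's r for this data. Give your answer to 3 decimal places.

0.832

n = 4, Σs = 159, Σt = 138, Σs² = 6523, Σt² = 4806, Σst = 5565
nΣst − ΣsΣt = 22260 − 21942 = 318
nΣs² − (Σs)² = 26092 − 25281 = 811; nΣt² − (Σt)² = 19224 − 19044 = 180
r = 318 / √(811 × 180) = 318 / 382.0733 ≈ 0.832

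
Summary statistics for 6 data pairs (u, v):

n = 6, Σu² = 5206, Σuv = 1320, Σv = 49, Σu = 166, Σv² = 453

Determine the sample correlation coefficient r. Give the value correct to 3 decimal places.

r = (nΣuv − ΣuΣv) / √[(nΣu² − (Σu)²)(nΣv² − (Σv)²)]
Numerator: 6×1320 − 166×49 = -214
Denominator: √[(31236 − 27556)(2718 − 2401)] = √[3680 × 317] = 1080.0741
r = -214 / 1080.0741 ≈ -0.198

-0.198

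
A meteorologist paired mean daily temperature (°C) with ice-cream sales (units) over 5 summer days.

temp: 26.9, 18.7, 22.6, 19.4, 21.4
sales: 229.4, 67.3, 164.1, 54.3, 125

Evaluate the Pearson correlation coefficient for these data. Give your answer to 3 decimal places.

0.976

n = 5, Σx = 109, Σy = 640.1, Σx² = 2418.38, Σy² = 102655.95, Σxy = 14866.45
nΣxy − ΣxΣy = 74332.25 − 69770.9 = 4561.35
nΣx² − (Σx)² = 12091.9 − 11881 = 210.9; nΣy² − (Σy)² = 513279.75 − 409728.01 = 103551.74
r = 4561.35 / √(210.9 × 103551.74) = 4561.35 / 4673.2282 ≈ 0.976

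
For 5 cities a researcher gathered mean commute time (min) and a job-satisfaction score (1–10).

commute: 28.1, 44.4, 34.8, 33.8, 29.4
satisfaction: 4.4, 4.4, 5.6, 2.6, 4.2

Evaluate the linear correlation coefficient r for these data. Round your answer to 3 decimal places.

0.084

n = 5, Σx = 170.5, Σy = 21.2, Σx² = 5978.81, Σy² = 94.48, Σxy = 725.24
nΣxy − ΣxΣy = 3626.2 − 3614.6 = 11.6
nΣx² − (Σx)² = 29894.05 − 29070.25 = 823.8; nΣy² − (Σy)² = 472.4 − 449.44 = 22.96
r = 11.6 / √(823.8 × 22.96) = 11.6 / 137.5298 ≈ 0.084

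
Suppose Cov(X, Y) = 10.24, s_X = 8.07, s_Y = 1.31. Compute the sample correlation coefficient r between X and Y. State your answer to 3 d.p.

r = Cov(X,Y) / (s_X · s_Y) = 10.24 / (8.07 × 1.31)
  = 10.24 / 10.5717 ≈ 0.969

0.969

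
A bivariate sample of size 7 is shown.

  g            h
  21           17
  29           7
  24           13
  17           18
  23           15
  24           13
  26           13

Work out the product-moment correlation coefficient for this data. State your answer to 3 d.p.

-0.935

n = 7, Σg = 164, Σh = 96, Σg² = 3928, Σh² = 1394, Σgh = 2173
nΣgh − ΣgΣh = 15211 − 15744 = -533
nΣg² − (Σg)² = 27496 − 26896 = 600; nΣh² − (Σh)² = 9758 − 9216 = 542
r = -533 / √(600 × 542) = -533 / 570.2631 ≈ -0.935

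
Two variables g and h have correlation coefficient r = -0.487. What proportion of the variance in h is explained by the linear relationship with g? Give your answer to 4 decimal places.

0.2372

r² = (-0.487)² = 0.2372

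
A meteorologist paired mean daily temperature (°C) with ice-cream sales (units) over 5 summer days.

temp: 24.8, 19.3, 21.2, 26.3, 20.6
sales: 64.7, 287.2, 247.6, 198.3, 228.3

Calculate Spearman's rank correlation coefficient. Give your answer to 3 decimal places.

Rank temp: 4, 1, 3, 5, 2
Rank sales: 1, 5, 4, 2, 3
d = rank(temp) − rank(sales): 3, -4, -1, 3, -1; Σd² = 36
ρ = 1 − 6Σd² / [n(n²−1)] = 1 − 6×36 / (5×24) = 1 − 216/120 ≈ -0.800

-0.800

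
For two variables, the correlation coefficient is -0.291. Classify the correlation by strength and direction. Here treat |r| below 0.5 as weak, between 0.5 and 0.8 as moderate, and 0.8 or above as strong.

weak negative

r = -0.291 < 0 so the relationship is negative.
|r| = 0.291, which falls in the weak range.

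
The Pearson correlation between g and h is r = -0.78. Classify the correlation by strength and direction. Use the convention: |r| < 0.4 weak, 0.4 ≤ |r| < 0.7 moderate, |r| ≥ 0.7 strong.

strong negative

r = -0.78 < 0 so the relationship is negative.
|r| = 0.78, which falls in the strong range.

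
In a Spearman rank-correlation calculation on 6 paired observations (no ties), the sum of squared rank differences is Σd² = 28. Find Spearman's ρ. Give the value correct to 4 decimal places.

ρ = 1 − 6Σd² / [n(n²−1)] = 1 − 6×28 / (6×35)
  = 1 − 168/210 = 1 − 0.80000 ≈ 0.2000

0.2000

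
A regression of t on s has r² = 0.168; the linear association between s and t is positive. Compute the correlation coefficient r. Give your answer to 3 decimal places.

|r| = √0.168 = 0.410
The association is positive, so r = 0.410.

0.410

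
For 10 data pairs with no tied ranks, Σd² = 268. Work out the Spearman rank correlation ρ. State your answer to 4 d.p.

ρ = 1 − 6Σd² / [n(n²−1)] = 1 − 6×268 / (10×99)
  = 1 − 1608/990 = 1 − 1.62424 ≈ -0.6242

-0.6242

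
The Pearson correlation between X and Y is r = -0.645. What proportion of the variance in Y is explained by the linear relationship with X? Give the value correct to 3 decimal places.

r² = (-0.645)² = 0.416

0.416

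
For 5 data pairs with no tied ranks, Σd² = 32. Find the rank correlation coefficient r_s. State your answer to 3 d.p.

-0.600

ρ = 1 − 6Σd² / [n(n²−1)] = 1 − 6×32 / (5×24)
  = 1 − 192/120 = 1 − 1.6000 ≈ -0.600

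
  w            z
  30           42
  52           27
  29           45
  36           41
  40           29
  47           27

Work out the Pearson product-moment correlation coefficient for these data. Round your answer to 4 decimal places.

n = 6, Σw = 234, Σz = 211, Σw² = 9550, Σz² = 7769, Σwz = 7874
nΣwz − ΣwΣz = 47244 − 49374 = -2130
nΣw² − (Σw)² = 57300 − 54756 = 2544; nΣz² − (Σz)² = 46614 − 44521 = 2093
r = -2130 / √(2544 × 2093) = -2130 / 2307.5077 ≈ -0.9231

-0.9231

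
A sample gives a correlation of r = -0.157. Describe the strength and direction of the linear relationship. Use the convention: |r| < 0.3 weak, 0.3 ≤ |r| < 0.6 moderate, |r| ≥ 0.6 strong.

weak negative

r = -0.157 < 0 so the relationship is negative.
|r| = 0.157, which falls in the weak range.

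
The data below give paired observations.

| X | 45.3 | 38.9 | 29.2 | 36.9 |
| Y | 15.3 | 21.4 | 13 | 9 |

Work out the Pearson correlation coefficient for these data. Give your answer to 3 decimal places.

0.306

n = 4, ΣX = 150.3, ΣY = 58.7, ΣX² = 5779.55, ΣY² = 942.05, ΣXY = 2237.25
nΣXY − ΣXΣY = 8949 − 8822.61 = 126.39
nΣX² − (ΣX)² = 23118.2 − 22590.09 = 528.11; nΣY² − (ΣY)² = 3768.2 − 3445.69 = 322.51
r = 126.39 / √(528.11 × 322.51) = 126.39 / 412.6994 ≈ 0.306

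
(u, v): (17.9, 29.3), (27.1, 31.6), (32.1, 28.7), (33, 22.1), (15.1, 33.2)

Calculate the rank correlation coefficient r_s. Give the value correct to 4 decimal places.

-0.9000

Rank u: 2, 3, 4, 5, 1
Rank v: 3, 4, 2, 1, 5
d = rank(u) − rank(v): -1, -1, 2, 4, -4; Σd² = 38
ρ = 1 − 6Σd² / [n(n²−1)] = 1 − 6×38 / (5×24) = 1 − 228/120 ≈ -0.9000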